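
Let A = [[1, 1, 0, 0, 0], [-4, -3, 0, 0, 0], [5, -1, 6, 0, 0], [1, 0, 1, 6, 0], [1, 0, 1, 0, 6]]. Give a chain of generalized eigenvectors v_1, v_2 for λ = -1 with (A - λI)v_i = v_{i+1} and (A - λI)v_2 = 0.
We seek v_1 ∈ ker((A + I)^2) \ ker(A + I), then set v_{i+1} = (A + I) v_i.

One such chain is v_1 = [[0, 1, 0, 0, 0]]^T, v_2 = [[1, -2, -1, 0, 0]]^T. Check: (A + I) v_2 = [[0, 0, 0, 0, 0]]^T = 0.

v_1 = [[0, 1, 0, 0, 0]]^T, v_2 = [[1, -2, -1, 0, 0]]^T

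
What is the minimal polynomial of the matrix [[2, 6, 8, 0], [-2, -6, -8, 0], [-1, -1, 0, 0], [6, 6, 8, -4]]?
m_A(x) = x^2(x + 4)

The characteristic polynomial factors as x^2(x + 4)^2. The minimal polynomial is ∏(x - λ)^{k_λ} where k_λ is the size of the largest Jordan block at λ.

For λ = -4: rank(A + 4I) = 2, and the largest Jordan block has size 1 (the smallest k with rank((A + 4I)^k) = rank((A + 4I)^(k+1))).
For λ = 0: rank(A) = 3, and the largest Jordan block has size 2 (the smallest k with rank(A^k) = rank(A^(k+1))).

So m_A(x) = x^2(x + 4).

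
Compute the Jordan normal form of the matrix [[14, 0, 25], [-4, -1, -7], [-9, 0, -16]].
J = [[-1, 1, 0], [0, -1, 1], [0, 0, -1]]

The characteristic polynomial is det(xI - A) = (x + 1)^3, so the eigenvalues are -1 (algebraic multiplicity 3).

For λ = -1: rank(A + I) = 2, rank((A + I)^2) = 1, rank((A + I)^3) = 0. The eigenspace has dimension 3 - 2 = 1, so there is 1 Jordan block; the rank sequence gives block sizes [3].

Assembling the blocks gives the Jordan form J above.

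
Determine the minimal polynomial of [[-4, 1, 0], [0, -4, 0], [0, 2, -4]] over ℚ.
m_A(x) = (x + 4)^2

The characteristic polynomial factors as (x + 4)^3. The minimal polynomial is ∏(x - λ)^{k_λ} where k_λ is the size of the largest Jordan block at λ.

For λ = -4: rank(A + 4I) = 1, and the largest Jordan block has size 2 (the smallest k with rank((A + 4I)^k) = rank((A + 4I)^(k+1))).

So m_A(x) = (x + 4)^2.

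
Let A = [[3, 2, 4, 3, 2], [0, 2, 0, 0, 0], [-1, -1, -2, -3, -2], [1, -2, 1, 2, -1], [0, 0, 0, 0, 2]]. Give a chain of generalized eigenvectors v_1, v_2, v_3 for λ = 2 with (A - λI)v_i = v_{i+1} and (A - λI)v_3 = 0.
v_1 = [[0, 1, 0, -1, 0]]^T, v_2 = [[-1, 0, 2, -2, 0]]^T, v_3 = [[1, 0, -1, 1, 0]]^T

We seek v_1 ∈ ker((A - 2I)^3) \ ker((A - 2I)^2), then set v_{i+1} = (A - 2I) v_i.

One such chain is v_1 = [[0, 1, 0, -1, 0]]^T, v_2 = [[-1, 0, 2, -2, 0]]^T, v_3 = [[1, 0, -1, 1, 0]]^T. Check: (A - 2I) v_3 = [[0, 0, 0, 0, 0]]^T = 0.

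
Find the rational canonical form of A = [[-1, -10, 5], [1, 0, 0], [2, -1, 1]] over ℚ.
The invariant factors of A (the non-unit diagonal entries of the Smith normal form of xI - A over ℚ[x]) are x^3 - x - 5, each dividing the next. The characteristic polynomial is their product, x^3 - x - 5.

The rational canonical form is the block-diagonal matrix of companion matrices C(f_i):
R = [[0, 0, 5], [1, 0, 1], [0, 1, 0]].

Note the characteristic polynomial does not split into linear factors over ℚ, so A has no Jordan form over ℚ; the rational canonical form exists over any field.

R = [[0, 0, 5], [1, 0, 1], [0, 1, 0]]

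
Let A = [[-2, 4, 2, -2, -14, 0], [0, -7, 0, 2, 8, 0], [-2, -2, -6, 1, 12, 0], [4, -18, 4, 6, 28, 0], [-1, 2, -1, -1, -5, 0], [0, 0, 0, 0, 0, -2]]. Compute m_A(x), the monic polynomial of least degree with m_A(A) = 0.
The characteristic polynomial factors as (x + 2)^3(x + 3)^2(x + 4). The minimal polynomial is ∏(x - λ)^{k_λ} where k_λ is the size of the largest Jordan block at λ.

For λ = -4: rank(A + 4I) = 5, and the largest Jordan block has size 1 (the smallest k with rank((A + 4I)^k) = rank((A + 4I)^(k+1))).
For λ = -3: rank(A + 3I) = 4, and the largest Jordan block has size 1 (the smallest k with rank((A + 3I)^k) = rank((A + 3I)^(k+1))).
For λ = -2: rank(A + 2I) = 4, and the largest Jordan block has size 2 (the smallest k with rank((A + 2I)^k) = rank((A + 2I)^(k+1))).

So m_A(x) = (x + 2)^2(x + 3)(x + 4).

m_A(x) = (x + 2)^2(x + 3)(x + 4)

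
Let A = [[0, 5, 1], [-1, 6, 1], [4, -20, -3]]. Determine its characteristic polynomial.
xI - A = [[x, -5, -1], [1, x - 6, -1], [-4, 20, x + 3]].

Expanding det(xI - A) along the first row:
det(xI - A) = + (x)·det([[x - 6, -1], [20, x + 3]]) - (-5)·det([[1, -1], [-4, x + 3]]) + (-1)·det([[1, x - 6], [-4, 20]]).

Evaluating gives χ_A(x) = x^3 - 3x^2 + 3x - 1 = (x - 1)^3.

χ_A(x) = (x - 1)^3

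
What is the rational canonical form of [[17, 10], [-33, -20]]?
R = [[0, 10], [1, -3]]

The invariant factors of A (the non-unit diagonal entries of the Smith normal form of xI - A over ℚ[x]) are (x - 2)(x + 5), each dividing the next. The characteristic polynomial is their product, (x - 2)(x + 5).

The rational canonical form is the block-diagonal matrix of companion matrices C(f_i):
R = [[0, 10], [1, -3]].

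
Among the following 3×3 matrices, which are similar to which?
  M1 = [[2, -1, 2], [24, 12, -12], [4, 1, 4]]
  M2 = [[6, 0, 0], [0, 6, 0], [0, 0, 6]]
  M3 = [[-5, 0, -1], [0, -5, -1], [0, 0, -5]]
Characteristic polynomials: χ_{M1} = (x - 6)^3, χ_{M2} = (x - 6)^3, χ_{M3} = (x + 5)^3.

{M1}: invariant factors x - 6, (x - 6)^2.

{M2}: invariant factors x - 6, x - 6, x - 6.

{M3}: invariant factors x + 5, (x + 5)^2.

Matrices are similar if and only if their invariant-factor lists agree; the partition into similarity classes is {M1}, {M2}, {M3}.

3 classes: {M1}, {M2}, {M3}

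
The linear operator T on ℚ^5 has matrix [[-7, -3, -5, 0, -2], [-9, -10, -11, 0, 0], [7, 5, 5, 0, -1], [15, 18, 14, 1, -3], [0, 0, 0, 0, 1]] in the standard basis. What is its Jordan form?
The characteristic polynomial is det(xI - A) = (x - 1)^2(x + 4)^3, so the eigenvalues are -4 (algebraic multiplicity 3), 1 (algebraic multiplicity 2).

For λ = -4: rank(A + 4I) = 4, rank((A + 4I)^2) = 3, rank((A + 4I)^3) = 2. The eigenspace has dimension 5 - 4 = 1, so there is 1 Jordan block; the rank sequence gives block sizes [3].

For λ = 1: rank(A - I) = 4, rank((A - I)^2) = 3. The eigenspace has dimension 5 - 4 = 1, so there is 1 Jordan block; the rank sequence gives block sizes [2].

Assembling the blocks gives the Jordan form J above.

J = [[-4, 1, 0, 0, 0], [0, -4, 1, 0, 0], [0, 0, -4, 0, 0], [0, 0, 0, 1, 1], [0, 0, 0, 0, 1]]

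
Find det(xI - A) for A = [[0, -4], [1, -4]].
χ_A(x) = (x + 2)^2

xI - A = [[x, 4], [-1, x + 4]].

Expanding det(xI - A) along the first row:
det(xI - A) = + (x)·det([[x + 4]]) - (4)·det([[-1]]).

Evaluating gives χ_A(x) = x^2 + 4x + 4 = (x + 2)^2.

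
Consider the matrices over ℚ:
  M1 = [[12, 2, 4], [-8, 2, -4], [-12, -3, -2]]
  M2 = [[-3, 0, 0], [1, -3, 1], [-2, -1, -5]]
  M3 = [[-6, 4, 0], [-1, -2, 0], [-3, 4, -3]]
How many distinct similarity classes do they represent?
2 classes: {M1}, {M2, M3}

Characteristic polynomials: χ_{M1} = (x - 4)^3, χ_{M2} = (x + 3)(x + 4)^2, χ_{M3} = (x + 3)(x + 4)^2.

{M1}: invariant factors x - 4, (x - 4)^2.

{M2, M3}: invariant factors (x + 3)(x + 4)^2.

Matrices are similar if and only if their invariant-factor lists agree; the partition into similarity classes is {M1}, {M2, M3}.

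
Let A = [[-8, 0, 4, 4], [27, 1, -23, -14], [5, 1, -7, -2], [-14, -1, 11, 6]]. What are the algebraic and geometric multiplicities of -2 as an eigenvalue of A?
The characteristic polynomial is (x + 2)^4, so the factor x + 2 appears with exponent 4: the algebraic multiplicity is 4.

rank(A + 2I) = 2, so the eigenspace has dimension 4 - 2 = 2: the geometric multiplicity is 2.

Since 2 < 4, A is not diagonalizable.

algebraic multiplicity 4, geometric multiplicity 2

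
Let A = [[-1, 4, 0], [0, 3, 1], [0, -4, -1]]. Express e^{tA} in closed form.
e^{tA} = [[e^{-t}, 4*t*e^{t}, ((2*t - 1)*e^{2*t} + 1)*e^{-t}], [0, (2*t + 1)*e^{t}, t*e^{t}], [0, -4*t*e^{t}, (1 - 2*t)*e^{t}]]

A has Jordan form J = [[-1, 0, 0], [0, 1, 1], [0, 0, 1]] with A = PJP^{-1}, so e^{tA} = P e^{tJ} P^{-1}.

For a Jordan block J_k(λ), e^{tJ_k(λ)} = e^{λt} · (I + tN + t^2 N^2/2! + ... + t^{k-1} N^{k-1}/(k-1)!) where N is the nilpotent superdiagonal part.

Assembling the blocks and conjugating back gives the entries of e^{tA} as shown above.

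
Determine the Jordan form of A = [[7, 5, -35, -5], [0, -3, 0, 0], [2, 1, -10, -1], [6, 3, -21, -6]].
The characteristic polynomial is det(xI - A) = (x + 3)^4, so the eigenvalues are -3 (algebraic multiplicity 4).

For λ = -3: rank(A + 3I) = 1, rank((A + 3I)^2) = 0. The eigenspace has dimension 4 - 1 = 3, so there are 3 Jordan blocks; the rank sequence gives block sizes [2, 1, 1].

Assembling the blocks gives the Jordan form J above.

J = [[-3, 1, 0, 0], [0, -3, 0, 0], [0, 0, -3, 0], [0, 0, 0, -3]]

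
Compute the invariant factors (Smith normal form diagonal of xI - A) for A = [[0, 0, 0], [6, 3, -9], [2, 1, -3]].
The Jordan structure of A has elementary divisors x^2, x. Arranging the block sizes at each eigenvalue in decreasing order and taking row products gives the invariant factors.

Invariant factors (smallest first, each dividing the next): x, x^2.

Check: the last factor x^2 is the minimal polynomial, and the product x^3 is the characteristic polynomial.

x, x^2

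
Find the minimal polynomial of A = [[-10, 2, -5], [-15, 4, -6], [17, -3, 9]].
m_A(x) = (x - 1)^3

The characteristic polynomial factors as (x - 1)^3. The minimal polynomial is ∏(x - λ)^{k_λ} where k_λ is the size of the largest Jordan block at λ.

For λ = 1: rank(A - I) = 2, and the largest Jordan block has size 3 (the smallest k with rank((A - I)^k) = rank((A - I)^(k+1))).

So m_A(x) = (x - 1)^3.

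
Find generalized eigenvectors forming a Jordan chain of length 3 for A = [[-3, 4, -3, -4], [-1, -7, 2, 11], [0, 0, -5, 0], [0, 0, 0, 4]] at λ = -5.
v_1 = [[3, -1, 1, 0]]^T, v_2 = [[-1, 1, 0, 0]]^T, v_3 = [[2, -1, 0, 0]]^T

We seek v_1 ∈ ker((A + 5I)^3) \ ker((A + 5I)^2), then set v_{i+1} = (A + 5I) v_i.

One such chain is v_1 = [[3, -1, 1, 0]]^T, v_2 = [[-1, 1, 0, 0]]^T, v_3 = [[2, -1, 0, 0]]^T. Check: (A + 5I) v_3 = [[0, 0, 0, 0]]^T = 0.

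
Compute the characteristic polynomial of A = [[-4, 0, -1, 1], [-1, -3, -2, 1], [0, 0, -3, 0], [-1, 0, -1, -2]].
χ_A(x) = (x + 3)^4

xI - A = [[x + 4, 0, 1, -1], [1, x + 3, 2, -1], [0, 0, x + 3, 0], [1, 0, 1, x + 2]].

Expanding det(xI - A) along the first row:
det(xI - A) = + (x + 4)·det([[x + 3, 2, -1], [0, x + 3, 0], [0, 1, x + 2]]) - (0)·det([[1, 2, -1], [0, x + 3, 0], [1, 1, x + 2]]) + (1)·det([[1, x + 3, -1], [0, 0, 0], [1, 0, x + 2]]) - (-1)·det([[1, x + 3, 2], [0, 0, x + 3], [1, 0, 1]]).

Evaluating gives χ_A(x) = x^4 + 12x^3 + 54x^2 + 108x + 81 = (x + 3)^4.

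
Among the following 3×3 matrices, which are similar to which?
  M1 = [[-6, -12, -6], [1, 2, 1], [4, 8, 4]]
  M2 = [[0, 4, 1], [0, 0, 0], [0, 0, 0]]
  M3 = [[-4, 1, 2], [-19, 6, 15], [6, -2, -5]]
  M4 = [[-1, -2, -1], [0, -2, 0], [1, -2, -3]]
3 classes: {M1, M2}, {M3}, {M4}

Characteristic polynomials: χ_{M1} = x^3, χ_{M2} = x^3, χ_{M3} = (x + 1)^3, χ_{M4} = (x + 2)^3.

{M1, M2}: invariant factors x, x^2.

{M3}: invariant factors (x + 1)^3.

{M4}: invariant factors x + 2, (x + 2)^2.

Matrices are similar if and only if their invariant-factor lists agree; the partition into similarity classes is {M1, M2}, {M3}, {M4}.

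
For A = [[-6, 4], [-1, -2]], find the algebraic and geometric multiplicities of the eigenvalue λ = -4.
algebraic multiplicity 2, geometric multiplicity 1

The characteristic polynomial is (x + 4)^2, so the factor x + 4 appears with exponent 2: the algebraic multiplicity is 2.

rank(A + 4I) = 1, so the eigenspace has dimension 2 - 1 = 1: the geometric multiplicity is 1.

Since 1 < 2, A is not diagonalizable.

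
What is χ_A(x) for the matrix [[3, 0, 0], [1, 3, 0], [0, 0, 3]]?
xI - A = [[x - 3, 0, 0], [-1, x - 3, 0], [0, 0, x - 3]].

Expanding det(xI - A) along the first row:
det(xI - A) = + (x - 3)·det([[x - 3, 0], [0, x - 3]]) - (0)·det([[-1, 0], [0, x - 3]]) + (0)·det([[-1, x - 3], [0, 0]]).

Evaluating gives χ_A(x) = x^3 - 9x^2 + 27x - 27 = (x - 3)^3.

χ_A(x) = (x - 3)^3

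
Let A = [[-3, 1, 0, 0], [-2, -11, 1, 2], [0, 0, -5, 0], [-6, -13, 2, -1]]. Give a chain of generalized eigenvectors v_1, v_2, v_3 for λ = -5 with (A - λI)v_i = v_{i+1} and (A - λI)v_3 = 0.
We seek v_1 ∈ ker((A + 5I)^3) \ ker((A + 5I)^2), then set v_{i+1} = (A + 5I) v_i.

One such chain is v_1 = [[1, -2, -3, -3]]^T, v_2 = [[0, 1, 0, 2]]^T, v_3 = [[1, -2, 0, -5]]^T. Check: (A + 5I) v_3 = [[0, 0, 0, 0]]^T = 0.

v_1 = [[1, -2, -3, -3]]^T, v_2 = [[0, 1, 0, 2]]^T, v_3 = [[1, -2, 0, -5]]^T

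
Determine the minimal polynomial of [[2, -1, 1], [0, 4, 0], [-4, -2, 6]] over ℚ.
The characteristic polynomial factors as (x - 4)^3. The minimal polynomial is ∏(x - λ)^{k_λ} where k_λ is the size of the largest Jordan block at λ.

For λ = 4: rank(A - 4I) = 1, and the largest Jordan block has size 2 (the smallest k with rank((A - 4I)^k) = rank((A - 4I)^(k+1))).

So m_A(x) = (x - 4)^2.

m_A(x) = (x - 4)^2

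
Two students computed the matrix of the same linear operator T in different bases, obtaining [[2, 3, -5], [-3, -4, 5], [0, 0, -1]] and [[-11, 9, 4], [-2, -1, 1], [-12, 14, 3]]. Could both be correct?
trace(A) = -3 but trace(B) = -9. The trace is a similarity invariant, so A and B are not similar.

No.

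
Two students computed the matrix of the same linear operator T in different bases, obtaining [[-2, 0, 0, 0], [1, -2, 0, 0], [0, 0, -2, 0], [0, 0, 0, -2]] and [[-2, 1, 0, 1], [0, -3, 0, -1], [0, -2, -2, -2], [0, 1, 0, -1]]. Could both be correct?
Yes.

Two matrices over a field are similar if and only if they have the same invariant factors.

Both A and B have characteristic polynomial (x + 2)^4 and minimal polynomial (x + 2)^2. Computing further, both have invariant factors x + 2, x + 2, (x + 2)^2. Hence A and B are similar.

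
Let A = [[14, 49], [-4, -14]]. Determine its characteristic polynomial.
xI - A = [[x - 14, -49], [4, x + 14]].

Expanding det(xI - A) along the first row:
det(xI - A) = + (x - 14)·det([[x + 14]]) - (-49)·det([[4]]).

Evaluating gives χ_A(x) = x^2.

χ_A(x) = x^2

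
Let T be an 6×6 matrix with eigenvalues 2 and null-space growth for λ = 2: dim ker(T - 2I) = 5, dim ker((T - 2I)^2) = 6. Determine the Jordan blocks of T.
Jordan blocks: (2, 2), (2, 1), (2, 1), (2, 1), (2, 1)

λ = 2: successive nullity increments [5, 1] count blocks of size ≥ k; block sizes are [2, 1, 1, 1, 1].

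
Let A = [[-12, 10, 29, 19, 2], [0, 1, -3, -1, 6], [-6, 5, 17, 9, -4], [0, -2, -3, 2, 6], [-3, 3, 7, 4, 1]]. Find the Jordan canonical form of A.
The characteristic polynomial is det(xI - A) = x^2(x - 3)^3, so the eigenvalues are 0 (algebraic multiplicity 2), 3 (algebraic multiplicity 3).

For λ = 0: rank(A) = 4, rank(A^2) = 3. The eigenspace has dimension 5 - 4 = 1, so there is 1 Jordan block; the rank sequence gives block sizes [2].

For λ = 3: rank(A - 3I) = 3, rank((A - 3I)^2) = 2. The eigenspace has dimension 5 - 3 = 2, so there are 2 Jordan blocks; the rank sequence gives block sizes [2, 1].

Assembling the blocks gives the Jordan form J above.

J = [[0, 1, 0, 0, 0], [0, 0, 0, 0, 0], [0, 0, 3, 1, 0], [0, 0, 0, 3, 0], [0, 0, 0, 0, 3]]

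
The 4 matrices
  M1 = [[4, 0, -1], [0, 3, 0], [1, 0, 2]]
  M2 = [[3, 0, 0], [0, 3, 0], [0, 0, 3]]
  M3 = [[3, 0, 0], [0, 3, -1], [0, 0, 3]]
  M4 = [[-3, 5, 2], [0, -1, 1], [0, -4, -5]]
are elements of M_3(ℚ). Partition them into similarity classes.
Characteristic polynomials: χ_{M1} = (x - 3)^3, χ_{M2} = (x - 3)^3, χ_{M3} = (x - 3)^3, χ_{M4} = (x + 3)^3.

{M1, M3}: invariant factors x - 3, (x - 3)^2.

{M2}: invariant factors x - 3, x - 3, x - 3.

{M4}: invariant factors (x + 3)^3.

Matrices are similar if and only if their invariant-factor lists agree; the partition into similarity classes is {M1, M3}, {M2}, {M4}.

3 classes: {M1, M3}, {M2}, {M4}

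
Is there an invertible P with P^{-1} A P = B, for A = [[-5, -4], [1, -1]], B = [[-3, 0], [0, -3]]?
No.

Both have characteristic polynomial (x + 3)^2, but the minimal polynomial of A is (x + 3)^2 while the minimal polynomial of B is x + 3. The minimal polynomial is a similarity invariant, so A and B are not similar.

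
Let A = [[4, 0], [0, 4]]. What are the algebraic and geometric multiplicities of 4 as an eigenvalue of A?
The characteristic polynomial is (x - 4)^2, so the factor x - 4 appears with exponent 2: the algebraic multiplicity is 2.

rank(A - 4I) = 0, so the eigenspace has dimension 2 - 0 = 2: the geometric multiplicity is 2.

algebraic multiplicity 2, geometric multiplicity 2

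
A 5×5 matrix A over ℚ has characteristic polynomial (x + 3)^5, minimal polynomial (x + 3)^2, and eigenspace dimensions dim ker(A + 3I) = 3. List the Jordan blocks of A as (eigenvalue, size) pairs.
Jordan blocks: (-3, 2), (-3, 2), (-3, 1)

λ = -3: algebraic multiplicity 5 (exponent in χ_A), largest block size 2 (exponent in m_A), 3 blocks (geometric multiplicity). These force block sizes [2, 2, 1].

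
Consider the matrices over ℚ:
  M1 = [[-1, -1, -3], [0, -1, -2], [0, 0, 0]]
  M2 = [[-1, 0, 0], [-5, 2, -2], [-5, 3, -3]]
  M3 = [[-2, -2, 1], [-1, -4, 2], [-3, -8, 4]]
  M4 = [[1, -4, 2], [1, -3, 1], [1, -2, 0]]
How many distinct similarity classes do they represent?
Characteristic polynomials: χ_{M1} = x(x + 1)^2, χ_{M2} = x(x + 1)^2, χ_{M3} = x(x + 1)^2, χ_{M4} = x(x + 1)^2.

{M1, M3}: invariant factors x(x + 1)^2.

{M2, M4}: invariant factors x + 1, x(x + 1).

Matrices are similar if and only if their invariant-factor lists agree; the partition into similarity classes is {M1, M3}, {M2, M4}.

2 classes: {M1, M3}, {M2, M4}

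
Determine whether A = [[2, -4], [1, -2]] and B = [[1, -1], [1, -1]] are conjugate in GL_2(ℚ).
Yes.

Two matrices over a field are similar if and only if they have the same invariant factors.

Both A and B have characteristic polynomial x^2 and minimal polynomial x^2. Computing further, both have invariant factors x^2. Hence A and B are similar.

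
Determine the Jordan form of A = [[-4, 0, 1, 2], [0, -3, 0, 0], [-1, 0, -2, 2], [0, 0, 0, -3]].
The characteristic polynomial is det(xI - A) = (x + 3)^4, so the eigenvalues are -3 (algebraic multiplicity 4).

For λ = -3: rank(A + 3I) = 1, rank((A + 3I)^2) = 0. The eigenspace has dimension 4 - 1 = 3, so there are 3 Jordan blocks; the rank sequence gives block sizes [2, 1, 1].

Assembling the blocks gives the Jordan form J above.

J = [[-3, 1, 0, 0], [0, -3, 0, 0], [0, 0, -3, 0], [0, 0, 0, -3]]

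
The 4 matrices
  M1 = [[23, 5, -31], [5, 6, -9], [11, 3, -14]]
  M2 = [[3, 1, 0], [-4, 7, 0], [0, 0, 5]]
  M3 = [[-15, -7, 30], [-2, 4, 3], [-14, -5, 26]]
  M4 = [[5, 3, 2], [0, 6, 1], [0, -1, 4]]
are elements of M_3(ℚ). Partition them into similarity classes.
Characteristic polynomials: χ_{M1} = (x - 5)^3, χ_{M2} = (x - 5)^3, χ_{M3} = (x - 5)^3, χ_{M4} = (x - 5)^3.

{M1, M3, M4}: invariant factors (x - 5)^3.

{M2}: invariant factors x - 5, (x - 5)^2.

Matrices are similar if and only if their invariant-factor lists agree; the partition into similarity classes is {M1, M3, M4}, {M2}.

2 classes: {M1, M3, M4}, {M2}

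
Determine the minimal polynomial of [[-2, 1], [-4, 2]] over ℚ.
m_A(x) = x^2

The characteristic polynomial factors as x^2. The minimal polynomial is ∏(x - λ)^{k_λ} where k_λ is the size of the largest Jordan block at λ.

For λ = 0: rank(A) = 1, and the largest Jordan block has size 2 (the smallest k with rank(A^k) = rank(A^(k+1))).

So m_A(x) = x^2.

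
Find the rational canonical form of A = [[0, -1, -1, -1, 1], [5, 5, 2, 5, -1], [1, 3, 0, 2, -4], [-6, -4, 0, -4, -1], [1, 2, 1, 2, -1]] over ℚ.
R = [[0, 0, 0, 0, 0], [1, 0, 0, 0, 0], [0, 1, 0, 0, -3], [0, 0, 1, 0, 0], [0, 0, 0, 1, 0]]

The invariant factors of A (the non-unit diagonal entries of the Smith normal form of xI - A over ℚ[x]) are x^2(x^3 + 3), each dividing the next. The characteristic polynomial is their product, x^2(x^3 + 3).

The rational canonical form is the block-diagonal matrix of companion matrices C(f_i):
R = [[0, 0, 0, 0, 0], [1, 0, 0, 0, 0], [0, 1, 0, 0, -3], [0, 0, 1, 0, 0], [0, 0, 0, 1, 0]].

Note the characteristic polynomial does not split into linear factors over ℚ, so A has no Jordan form over ℚ; the rational canonical form exists over any field.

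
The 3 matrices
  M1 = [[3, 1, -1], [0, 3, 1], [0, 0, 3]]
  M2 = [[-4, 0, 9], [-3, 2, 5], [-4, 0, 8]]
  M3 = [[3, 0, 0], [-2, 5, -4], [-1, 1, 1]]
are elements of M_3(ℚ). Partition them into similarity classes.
3 classes: {M1}, {M2}, {M3}

Characteristic polynomials: χ_{M1} = (x - 3)^3, χ_{M2} = (x - 2)^3, χ_{M3} = (x - 3)^3.

{M1}: invariant factors (x - 3)^3.

{M2}: invariant factors (x - 2)^3.

{M3}: invariant factors x - 3, (x - 3)^2.

Matrices are similar if and only if their invariant-factor lists agree; the partition into similarity classes is {M1}, {M2}, {M3}.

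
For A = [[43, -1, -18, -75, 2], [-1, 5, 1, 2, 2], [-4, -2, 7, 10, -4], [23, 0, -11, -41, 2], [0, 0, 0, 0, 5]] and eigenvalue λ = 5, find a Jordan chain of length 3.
v_1 = [[2, 0, 0, 1, 0]]^T, v_2 = [[1, 0, 2, 0, 0]]^T, v_3 = [[2, 1, 0, 1, 0]]^T

We seek v_1 ∈ ker((A - 5I)^3) \ ker((A - 5I)^2), then set v_{i+1} = (A - 5I) v_i.

One such chain is v_1 = [[2, 0, 0, 1, 0]]^T, v_2 = [[1, 0, 2, 0, 0]]^T, v_3 = [[2, 1, 0, 1, 0]]^T. Check: (A - 5I) v_3 = [[0, 0, 0, 0, 0]]^T = 0.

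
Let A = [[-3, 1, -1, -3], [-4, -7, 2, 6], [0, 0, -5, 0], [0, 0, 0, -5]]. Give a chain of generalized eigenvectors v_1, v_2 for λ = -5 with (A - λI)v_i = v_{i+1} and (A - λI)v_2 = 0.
We seek v_1 ∈ ker((A + 5I)^2) \ ker(A + 5I), then set v_{i+1} = (A + 5I) v_i.

One such chain is v_1 = [[0, 1, 0, 0]]^T, v_2 = [[1, -2, 0, 0]]^T. Check: (A + 5I) v_2 = [[0, 0, 0, 0]]^T = 0.

v_1 = [[0, 1, 0, 0]]^T, v_2 = [[1, -2, 0, 0]]^T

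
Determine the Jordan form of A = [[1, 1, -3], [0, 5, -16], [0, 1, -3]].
The characteristic polynomial is det(xI - A) = (x - 1)^3, so the eigenvalues are 1 (algebraic multiplicity 3).

For λ = 1: rank(A - I) = 2, rank((A - I)^2) = 1, rank((A - I)^3) = 0. The eigenspace has dimension 3 - 2 = 1, so there is 1 Jordan block; the rank sequence gives block sizes [3].

Assembling the blocks gives the Jordan form J above.

J = [[1, 1, 0], [0, 1, 1], [0, 0, 1]]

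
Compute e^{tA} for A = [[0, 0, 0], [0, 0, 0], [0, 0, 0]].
e^{tA} = [[1, 0, 0], [0, 1, 0], [0, 0, 1]]

A has Jordan form J = [[0, 0, 0], [0, 0, 0], [0, 0, 0]] with A = PJP^{-1}, so e^{tA} = P e^{tJ} P^{-1}.

For a Jordan block J_k(λ), e^{tJ_k(λ)} = e^{λt} · (I + tN + t^2 N^2/2! + ... + t^{k-1} N^{k-1}/(k-1)!) where N is the nilpotent superdiagonal part.

Assembling the blocks and conjugating back gives the entries of e^{tA} as shown above.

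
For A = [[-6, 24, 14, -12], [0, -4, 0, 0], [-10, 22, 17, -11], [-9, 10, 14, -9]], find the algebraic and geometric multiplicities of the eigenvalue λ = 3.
The characteristic polynomial is (x - 3)^2(x + 4)^2, so the factor x - 3 appears with exponent 2: the algebraic multiplicity is 2.

rank(A - 3I) = 3, so the eigenspace has dimension 4 - 3 = 1: the geometric multiplicity is 1.

Since 1 < 2, A is not diagonalizable.

algebraic multiplicity 2, geometric multiplicity 1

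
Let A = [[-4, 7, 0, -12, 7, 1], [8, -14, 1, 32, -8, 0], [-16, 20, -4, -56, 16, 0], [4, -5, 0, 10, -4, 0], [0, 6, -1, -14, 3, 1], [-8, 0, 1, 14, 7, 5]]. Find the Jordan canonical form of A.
The characteristic polynomial is det(xI - A) = x(x - 4)^2(x + 4)^3, so the eigenvalues are -4 (algebraic multiplicity 3), 0 (algebraic multiplicity 1), 4 (algebraic multiplicity 2).

For λ = -4: rank(A + 4I) = 5, rank((A + 4I)^2) = 4, rank((A + 4I)^3) = 3. The eigenspace has dimension 6 - 5 = 1, so there is 1 Jordan block; the rank sequence gives block sizes [3].

For λ = 0: algebraic multiplicity 1 gives one 1×1 block.

For λ = 4: rank(A - 4I) = 5, rank((A - 4I)^2) = 4. The eigenspace has dimension 6 - 5 = 1, so there is 1 Jordan block; the rank sequence gives block sizes [2].

Assembling the blocks gives the Jordan form J above.

J = [[-4, 1, 0, 0, 0, 0], [0, -4, 1, 0, 0, 0], [0, 0, -4, 0, 0, 0], [0, 0, 0, 0, 0, 0], [0, 0, 0, 0, 4, 1], [0, 0, 0, 0, 0, 4]]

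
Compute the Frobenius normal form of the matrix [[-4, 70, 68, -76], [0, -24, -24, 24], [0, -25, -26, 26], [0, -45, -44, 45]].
R = [[-4, 0, 0, 0], [0, 0, 0, 24], [0, 1, 0, 2], [0, 0, 1, -5]]

The invariant factors of A (the non-unit diagonal entries of the Smith normal form of xI - A over ℚ[x]) are x + 4, (x - 2)(x + 3)(x + 4), each dividing the next. The characteristic polynomial is their product, (x - 2)(x + 3)(x + 4)^2.

The rational canonical form is the block-diagonal matrix of companion matrices C(f_i):
R = [[-4, 0, 0, 0], [0, 0, 0, 24], [0, 1, 0, 2], [0, 0, 1, -5]].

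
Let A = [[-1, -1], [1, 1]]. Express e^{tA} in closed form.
e^{tA} = [[1 - t, -t], [t, t + 1]]

A has Jordan form J = [[0, 1], [0, 0]] with A = PJP^{-1}, so e^{tA} = P e^{tJ} P^{-1}.

For a Jordan block J_k(λ), e^{tJ_k(λ)} = e^{λt} · (I + tN + t^2 N^2/2! + ... + t^{k-1} N^{k-1}/(k-1)!) where N is the nilpotent superdiagonal part.

Assembling the blocks and conjugating back gives the entries of e^{tA} as shown above.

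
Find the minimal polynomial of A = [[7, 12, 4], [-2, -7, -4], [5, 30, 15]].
The characteristic polynomial factors as (x - 5)^3. The minimal polynomial is ∏(x - λ)^{k_λ} where k_λ is the size of the largest Jordan block at λ.

For λ = 5: rank(A - 5I) = 1, and the largest Jordan block has size 2 (the smallest k with rank((A - 5I)^k) = rank((A - 5I)^(k+1))).

So m_A(x) = (x - 5)^2.

m_A(x) = (x - 5)^2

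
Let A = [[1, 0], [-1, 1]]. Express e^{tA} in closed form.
A has Jordan form J = [[1, 1], [0, 1]] with A = PJP^{-1}, so e^{tA} = P e^{tJ} P^{-1}.

For a Jordan block J_k(λ), e^{tJ_k(λ)} = e^{λt} · (I + tN + t^2 N^2/2! + ... + t^{k-1} N^{k-1}/(k-1)!) where N is the nilpotent superdiagonal part.

Assembling the blocks and conjugating back gives the entries of e^{tA} as shown above.

e^{tA} = [[e^{t}, 0], [-t*e^{t}, e^{t}]]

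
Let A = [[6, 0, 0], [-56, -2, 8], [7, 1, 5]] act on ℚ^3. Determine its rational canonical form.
R = [[6, 0, 0], [0, 0, 18], [0, 1, 3]]

The invariant factors of A (the non-unit diagonal entries of the Smith normal form of xI - A over ℚ[x]) are x - 6, (x - 6)(x + 3), each dividing the next. The characteristic polynomial is their product, (x - 6)^2(x + 3).

The rational canonical form is the block-diagonal matrix of companion matrices C(f_i):
R = [[6, 0, 0], [0, 0, 18], [0, 1, 3]].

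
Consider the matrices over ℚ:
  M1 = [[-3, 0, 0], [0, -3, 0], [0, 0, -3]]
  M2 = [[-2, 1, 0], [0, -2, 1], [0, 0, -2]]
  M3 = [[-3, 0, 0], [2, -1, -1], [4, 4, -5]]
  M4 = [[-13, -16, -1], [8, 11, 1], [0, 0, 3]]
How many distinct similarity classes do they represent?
4 classes: {M1}, {M2}, {M3}, {M4}

Characteristic polynomials: χ_{M1} = (x + 3)^3, χ_{M2} = (x + 2)^3, χ_{M3} = (x + 3)^3, χ_{M4} = (x - 3)^2(x + 5).

{M1}: invariant factors x + 3, x + 3, x + 3.

{M2}: invariant factors (x + 2)^3.

{M3}: invariant factors x + 3, (x + 3)^2.

{M4}: invariant factors (x - 3)^2(x + 5).

Matrices are similar if and only if their invariant-factor lists agree; the partition into similarity classes is {M1}, {M2}, {M3}, {M4}.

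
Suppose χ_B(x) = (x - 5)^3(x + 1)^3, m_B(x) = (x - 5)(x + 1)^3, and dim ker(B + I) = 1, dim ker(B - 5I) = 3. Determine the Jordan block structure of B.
Jordan blocks: (-1, 3), (5, 1), (5, 1), (5, 1)

λ = -1: algebraic multiplicity 3 (exponent in χ_B), largest block size 3 (exponent in m_B), 1 block (geometric multiplicity). This forces block sizes [3].
λ = 5: algebraic multiplicity 3 (exponent in χ_B), largest block size 1 (exponent in m_B), 3 blocks (geometric multiplicity). These force block sizes [1, 1, 1].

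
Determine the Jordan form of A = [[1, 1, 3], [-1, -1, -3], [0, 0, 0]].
The characteristic polynomial is det(xI - A) = x^3, so the eigenvalues are 0 (algebraic multiplicity 3).

For λ = 0: rank(A) = 1, rank(A^2) = 0. The eigenspace has dimension 3 - 1 = 2, so there are 2 Jordan blocks; the rank sequence gives block sizes [2, 1].

Assembling the blocks gives the Jordan form J above.

J = [[0, 1, 0], [0, 0, 0], [0, 0, 0]]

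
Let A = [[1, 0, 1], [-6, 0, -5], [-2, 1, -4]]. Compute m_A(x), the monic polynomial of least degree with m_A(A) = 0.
m_A(x) = (x + 1)^3

The characteristic polynomial factors as (x + 1)^3. The minimal polynomial is ∏(x - λ)^{k_λ} where k_λ is the size of the largest Jordan block at λ.

For λ = -1: rank(A + I) = 2, and the largest Jordan block has size 3 (the smallest k with rank((A + I)^k) = rank((A + I)^(k+1))).

So m_A(x) = (x + 1)^3.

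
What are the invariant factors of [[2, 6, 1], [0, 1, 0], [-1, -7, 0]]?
The Jordan structure of A has elementary divisors (x - 1)^3. Arranging the block sizes at each eigenvalue in decreasing order and taking row products gives the invariant factors.

Invariant factors (smallest first, each dividing the next): (x - 1)^3.

Check: the last factor (x - 1)^3 is the minimal polynomial, and the product (x - 1)^3 is the characteristic polynomial.

(x - 1)^3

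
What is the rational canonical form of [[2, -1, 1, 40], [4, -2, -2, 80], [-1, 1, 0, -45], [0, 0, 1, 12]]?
The invariant factors of A (the non-unit diagonal entries of the Smith normal form of xI - A over ℚ[x]) are (x - 6)(x - 2)^3, each dividing the next. The characteristic polynomial is their product, (x - 6)(x - 2)^3.

The rational canonical form is the block-diagonal matrix of companion matrices C(f_i):
R = [[0, 0, 0, -48], [1, 0, 0, 80], [0, 1, 0, -48], [0, 0, 1, 12]].

R = [[0, 0, 0, -48], [1, 0, 0, 80], [0, 1, 0, -48], [0, 0, 1, 12]]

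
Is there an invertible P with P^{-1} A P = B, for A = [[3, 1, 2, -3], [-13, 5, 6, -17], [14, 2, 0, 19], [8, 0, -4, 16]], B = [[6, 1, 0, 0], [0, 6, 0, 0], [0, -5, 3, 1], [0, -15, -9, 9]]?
Yes.

Two matrices over a field are similar if and only if they have the same invariant factors.

Both A and B have characteristic polynomial (x - 6)^4 and minimal polynomial (x - 6)^2. Computing further, both have invariant factors (x - 6)^2, (x - 6)^2. Hence A and B are similar.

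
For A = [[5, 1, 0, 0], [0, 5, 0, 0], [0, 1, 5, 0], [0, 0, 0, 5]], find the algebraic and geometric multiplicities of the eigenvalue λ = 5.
algebraic multiplicity 4, geometric multiplicity 3

The characteristic polynomial is (x - 5)^4, so the factor x - 5 appears with exponent 4: the algebraic multiplicity is 4.

rank(A - 5I) = 1, so the eigenspace has dimension 4 - 1 = 3: the geometric multiplicity is 3.

Since 3 < 4, A is not diagonalizable.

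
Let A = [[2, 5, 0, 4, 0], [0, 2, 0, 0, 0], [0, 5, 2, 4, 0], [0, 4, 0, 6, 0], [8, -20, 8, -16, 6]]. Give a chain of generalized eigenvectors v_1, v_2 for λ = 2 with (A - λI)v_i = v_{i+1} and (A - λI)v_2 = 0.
v_1 = [[-1, 1, -2, -1, 6]]^T, v_2 = [[1, 0, 1, 0, -4]]^T

We seek v_1 ∈ ker((A - 2I)^2) \ ker(A - 2I), then set v_{i+1} = (A - 2I) v_i.

One such chain is v_1 = [[-1, 1, -2, -1, 6]]^T, v_2 = [[1, 0, 1, 0, -4]]^T. Check: (A - 2I) v_2 = [[0, 0, 0, 0, 0]]^T = 0.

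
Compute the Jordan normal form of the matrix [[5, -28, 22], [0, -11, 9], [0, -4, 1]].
J = [[-5, 1, 0], [0, -5, 0], [0, 0, 5]]

The characteristic polynomial is det(xI - A) = (x - 5)(x + 5)^2, so the eigenvalues are -5 (algebraic multiplicity 2), 5 (algebraic multiplicity 1).

For λ = -5: rank(A + 5I) = 2, rank((A + 5I)^2) = 1. The eigenspace has dimension 3 - 2 = 1, so there is 1 Jordan block; the rank sequence gives block sizes [2].

For λ = 5: algebraic multiplicity 1 gives one 1×1 block.

Assembling the blocks gives the Jordan form J above.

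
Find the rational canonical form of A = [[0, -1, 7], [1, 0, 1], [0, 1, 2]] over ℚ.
The invariant factors of A (the non-unit diagonal entries of the Smith normal form of xI - A over ℚ[x]) are (x - 3)(x^2 + x + 3), each dividing the next. The characteristic polynomial is their product, (x - 3)(x^2 + x + 3).

The rational canonical form is the block-diagonal matrix of companion matrices C(f_i):
R = [[0, 0, 9], [1, 0, 0], [0, 1, 2]].

Note the characteristic polynomial does not split into linear factors over ℚ, so A has no Jordan form over ℚ; the rational canonical form exists over any field.

R = [[0, 0, 9], [1, 0, 0], [0, 1, 2]]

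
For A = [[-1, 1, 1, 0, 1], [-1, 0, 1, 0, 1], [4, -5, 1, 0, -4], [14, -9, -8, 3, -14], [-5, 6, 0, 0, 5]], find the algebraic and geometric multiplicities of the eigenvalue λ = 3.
algebraic multiplicity 1, geometric multiplicity 1

The characteristic polynomial is x^3(x - 5)(x - 3), so the factor x - 3 appears with exponent 1: the algebraic multiplicity is 1.

rank(A - 3I) = 4, so the eigenspace has dimension 5 - 4 = 1: the geometric multiplicity is 1.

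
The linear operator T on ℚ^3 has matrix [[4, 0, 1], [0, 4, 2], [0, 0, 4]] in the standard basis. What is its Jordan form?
The characteristic polynomial is det(xI - A) = (x - 4)^3, so the eigenvalues are 4 (algebraic multiplicity 3).

For λ = 4: rank(A - 4I) = 1, rank((A - 4I)^2) = 0. The eigenspace has dimension 3 - 1 = 2, so there are 2 Jordan blocks; the rank sequence gives block sizes [2, 1].

Assembling the blocks gives the Jordan form J above.

J = [[4, 1, 0], [0, 4, 0], [0, 0, 4]]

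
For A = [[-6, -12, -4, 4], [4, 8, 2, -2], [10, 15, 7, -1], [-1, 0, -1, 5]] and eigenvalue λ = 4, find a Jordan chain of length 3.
v_1 = [[2, -1, -1, 1]]^T, v_2 = [[0, 0, 1, 0]]^T, v_3 = [[-4, 2, 3, -1]]^T

We seek v_1 ∈ ker((A - 4I)^3) \ ker((A - 4I)^2), then set v_{i+1} = (A - 4I) v_i.

One such chain is v_1 = [[2, -1, -1, 1]]^T, v_2 = [[0, 0, 1, 0]]^T, v_3 = [[-4, 2, 3, -1]]^T. Check: (A - 4I) v_3 = [[0, 0, 0, 0]]^T = 0.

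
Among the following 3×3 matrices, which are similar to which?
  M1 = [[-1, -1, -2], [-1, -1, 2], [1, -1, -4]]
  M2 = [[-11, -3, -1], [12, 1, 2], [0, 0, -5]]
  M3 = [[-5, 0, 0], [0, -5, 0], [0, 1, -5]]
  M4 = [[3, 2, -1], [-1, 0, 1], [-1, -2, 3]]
3 classes: {M1}, {M2, M3}, {M4}

Characteristic polynomials: χ_{M1} = (x + 2)^3, χ_{M2} = (x + 5)^3, χ_{M3} = (x + 5)^3, χ_{M4} = (x - 2)^3.

{M1}: invariant factors x + 2, (x + 2)^2.

{M2, M3}: invariant factors x + 5, (x + 5)^2.

{M4}: invariant factors x - 2, (x - 2)^2.

Matrices are similar if and only if their invariant-factor lists agree; the partition into similarity classes is {M1}, {M2, M3}, {M4}.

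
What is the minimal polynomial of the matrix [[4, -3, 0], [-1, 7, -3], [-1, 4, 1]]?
m_A(x) = (x - 4)^3

The characteristic polynomial factors as (x - 4)^3. The minimal polynomial is ∏(x - λ)^{k_λ} where k_λ is the size of the largest Jordan block at λ.

For λ = 4: rank(A - 4I) = 2, and the largest Jordan block has size 3 (the smallest k with rank((A - 4I)^k) = rank((A - 4I)^(k+1))).

So m_A(x) = (x - 4)^3.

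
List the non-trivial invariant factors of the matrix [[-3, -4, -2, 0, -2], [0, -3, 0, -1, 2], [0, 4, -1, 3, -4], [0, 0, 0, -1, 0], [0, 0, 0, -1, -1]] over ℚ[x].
(x + 1)(x + 3), (x + 1)^2(x + 3)

The Jordan structure of A has elementary divisors (x + 3), (x + 3), (x + 1)^2, (x + 1). Arranging the block sizes at each eigenvalue in decreasing order and taking row products gives the invariant factors.

Invariant factors (smallest first, each dividing the next): (x + 1)(x + 3), (x + 1)^2(x + 3).

Check: the last factor (x + 1)^2(x + 3) is the minimal polynomial, and the product (x + 1)^3(x + 3)^2 is the characteristic polynomial.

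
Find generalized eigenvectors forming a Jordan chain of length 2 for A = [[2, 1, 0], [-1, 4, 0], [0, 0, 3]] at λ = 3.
v_1 = [[0, 1, 2]]^T, v_2 = [[1, 1, 0]]^T

We seek v_1 ∈ ker((A - 3I)^2) \ ker(A - 3I), then set v_{i+1} = (A - 3I) v_i.

One such chain is v_1 = [[0, 1, 2]]^T, v_2 = [[1, 1, 0]]^T. Check: (A - 3I) v_2 = [[0, 0, 0]]^T = 0.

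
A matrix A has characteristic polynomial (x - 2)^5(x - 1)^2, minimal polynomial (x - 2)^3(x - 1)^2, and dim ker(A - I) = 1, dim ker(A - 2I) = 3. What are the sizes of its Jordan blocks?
λ = 1: algebraic multiplicity 2 (exponent in χ_A), largest block size 2 (exponent in m_A), 1 block (geometric multiplicity). This forces block sizes [2].
λ = 2: algebraic multiplicity 5 (exponent in χ_A), largest block size 3 (exponent in m_A), 3 blocks (geometric multiplicity). These force block sizes [3, 1, 1].

Jordan blocks: (1, 2), (2, 3), (2, 1), (2, 1)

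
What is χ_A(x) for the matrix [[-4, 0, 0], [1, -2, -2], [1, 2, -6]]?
χ_A(x) = (x + 4)^3

xI - A = [[x + 4, 0, 0], [-1, x + 2, 2], [-1, -2, x + 6]].

Expanding det(xI - A) along the first row:
det(xI - A) = + (x + 4)·det([[x + 2, 2], [-2, x + 6]]) - (0)·det([[-1, 2], [-1, x + 6]]) + (0)·det([[-1, x + 2], [-1, -2]]).

Evaluating gives χ_A(x) = x^3 + 12x^2 + 48x + 64 = (x + 4)^3.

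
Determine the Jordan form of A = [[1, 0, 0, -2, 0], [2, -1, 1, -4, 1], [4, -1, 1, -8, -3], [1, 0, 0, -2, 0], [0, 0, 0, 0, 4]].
The characteristic polynomial is det(xI - A) = x^3(x - 4)(x + 1), so the eigenvalues are -1 (algebraic multiplicity 1), 0 (algebraic multiplicity 3), 4 (algebraic multiplicity 1).

For λ = -1: algebraic multiplicity 1 gives one 1×1 block.

For λ = 0: rank(A) = 3, rank(A^2) = 2. The eigenspace has dimension 5 - 3 = 2, so there are 2 Jordan blocks; the rank sequence gives block sizes [2, 1].

For λ = 4: algebraic multiplicity 1 gives one 1×1 block.

Assembling the blocks gives the Jordan form J above.

J = [[-1, 0, 0, 0, 0], [0, 0, 1, 0, 0], [0, 0, 0, 0, 0], [0, 0, 0, 0, 0], [0, 0, 0, 0, 4]]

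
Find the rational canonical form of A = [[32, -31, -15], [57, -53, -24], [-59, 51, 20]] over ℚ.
R = [[0, 0, -8], [1, 0, 10], [0, 1, -1]]

The invariant factors of A (the non-unit diagonal entries of the Smith normal form of xI - A over ℚ[x]) are (x - 2)(x - 1)(x + 4), each dividing the next. The characteristic polynomial is their product, (x - 2)(x - 1)(x + 4).

The rational canonical form is the block-diagonal matrix of companion matrices C(f_i):
R = [[0, 0, -8], [1, 0, 10], [0, 1, -1]].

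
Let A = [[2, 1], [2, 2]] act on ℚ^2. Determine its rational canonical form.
R = [[0, -2], [1, 4]]

The invariant factors of A (the non-unit diagonal entries of the Smith normal form of xI - A over ℚ[x]) are x^2 - 4x + 2, each dividing the next. The characteristic polynomial is their product, x^2 - 4x + 2.

The rational canonical form is the block-diagonal matrix of companion matrices C(f_i):
R = [[0, -2], [1, 4]].

Note the characteristic polynomial does not split into linear factors over ℚ, so A has no Jordan form over ℚ; the rational canonical form exists over any field.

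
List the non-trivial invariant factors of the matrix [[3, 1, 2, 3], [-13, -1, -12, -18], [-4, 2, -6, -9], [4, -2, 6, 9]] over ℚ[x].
The Jordan structure of A has elementary divisors x^2, x, (x - 5). Arranging the block sizes at each eigenvalue in decreasing order and taking row products gives the invariant factors.

Invariant factors (smallest first, each dividing the next): x, x^2(x - 5).

Check: the last factor x^2(x - 5) is the minimal polynomial, and the product x^3(x - 5) is the characteristic polynomial.

x, x^2(x - 5)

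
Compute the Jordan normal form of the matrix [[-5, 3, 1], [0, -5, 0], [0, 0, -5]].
The characteristic polynomial is det(xI - A) = (x + 5)^3, so the eigenvalues are -5 (algebraic multiplicity 3).

For λ = -5: rank(A + 5I) = 1, rank((A + 5I)^2) = 0. The eigenspace has dimension 3 - 1 = 2, so there are 2 Jordan blocks; the rank sequence gives block sizes [2, 1].

Assembling the blocks gives the Jordan form J above.

J = [[-5, 1, 0], [0, -5, 0], [0, 0, -5]]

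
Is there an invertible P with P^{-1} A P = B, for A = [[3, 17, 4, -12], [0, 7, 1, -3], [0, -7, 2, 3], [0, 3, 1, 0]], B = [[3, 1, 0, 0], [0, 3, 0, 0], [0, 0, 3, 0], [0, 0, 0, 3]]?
No.

Both have characteristic polynomial (x - 3)^4, but the minimal polynomial of A is (x - 3)^3 while the minimal polynomial of B is (x - 3)^2. The minimal polynomial is a similarity invariant, so A and B are not similar.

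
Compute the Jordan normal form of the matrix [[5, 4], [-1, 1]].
The characteristic polynomial is det(xI - A) = (x - 3)^2, so the eigenvalues are 3 (algebraic multiplicity 2).

For λ = 3: rank(A - 3I) = 1, rank((A - 3I)^2) = 0. The eigenspace has dimension 2 - 1 = 1, so there is 1 Jordan block; the rank sequence gives block sizes [2].

Assembling the blocks gives the Jordan form J above.

J = [[3, 1], [0, 3]]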